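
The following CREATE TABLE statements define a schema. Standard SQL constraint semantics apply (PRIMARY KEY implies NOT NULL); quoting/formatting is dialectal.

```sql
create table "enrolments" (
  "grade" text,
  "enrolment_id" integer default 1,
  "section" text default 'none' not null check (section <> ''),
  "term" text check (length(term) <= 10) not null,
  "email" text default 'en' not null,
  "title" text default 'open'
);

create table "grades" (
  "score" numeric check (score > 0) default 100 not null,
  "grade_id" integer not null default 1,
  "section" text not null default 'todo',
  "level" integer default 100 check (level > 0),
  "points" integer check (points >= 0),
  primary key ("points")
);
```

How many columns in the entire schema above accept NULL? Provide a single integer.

enrolments: 3 nullable (grade, enrolment_id, title — PK none and explicit NOT NULL columns excluded).
grades: 1 nullable (level — PK (points) and explicit NOT NULL columns excluded).
Total: 3 + 1 = 4.

4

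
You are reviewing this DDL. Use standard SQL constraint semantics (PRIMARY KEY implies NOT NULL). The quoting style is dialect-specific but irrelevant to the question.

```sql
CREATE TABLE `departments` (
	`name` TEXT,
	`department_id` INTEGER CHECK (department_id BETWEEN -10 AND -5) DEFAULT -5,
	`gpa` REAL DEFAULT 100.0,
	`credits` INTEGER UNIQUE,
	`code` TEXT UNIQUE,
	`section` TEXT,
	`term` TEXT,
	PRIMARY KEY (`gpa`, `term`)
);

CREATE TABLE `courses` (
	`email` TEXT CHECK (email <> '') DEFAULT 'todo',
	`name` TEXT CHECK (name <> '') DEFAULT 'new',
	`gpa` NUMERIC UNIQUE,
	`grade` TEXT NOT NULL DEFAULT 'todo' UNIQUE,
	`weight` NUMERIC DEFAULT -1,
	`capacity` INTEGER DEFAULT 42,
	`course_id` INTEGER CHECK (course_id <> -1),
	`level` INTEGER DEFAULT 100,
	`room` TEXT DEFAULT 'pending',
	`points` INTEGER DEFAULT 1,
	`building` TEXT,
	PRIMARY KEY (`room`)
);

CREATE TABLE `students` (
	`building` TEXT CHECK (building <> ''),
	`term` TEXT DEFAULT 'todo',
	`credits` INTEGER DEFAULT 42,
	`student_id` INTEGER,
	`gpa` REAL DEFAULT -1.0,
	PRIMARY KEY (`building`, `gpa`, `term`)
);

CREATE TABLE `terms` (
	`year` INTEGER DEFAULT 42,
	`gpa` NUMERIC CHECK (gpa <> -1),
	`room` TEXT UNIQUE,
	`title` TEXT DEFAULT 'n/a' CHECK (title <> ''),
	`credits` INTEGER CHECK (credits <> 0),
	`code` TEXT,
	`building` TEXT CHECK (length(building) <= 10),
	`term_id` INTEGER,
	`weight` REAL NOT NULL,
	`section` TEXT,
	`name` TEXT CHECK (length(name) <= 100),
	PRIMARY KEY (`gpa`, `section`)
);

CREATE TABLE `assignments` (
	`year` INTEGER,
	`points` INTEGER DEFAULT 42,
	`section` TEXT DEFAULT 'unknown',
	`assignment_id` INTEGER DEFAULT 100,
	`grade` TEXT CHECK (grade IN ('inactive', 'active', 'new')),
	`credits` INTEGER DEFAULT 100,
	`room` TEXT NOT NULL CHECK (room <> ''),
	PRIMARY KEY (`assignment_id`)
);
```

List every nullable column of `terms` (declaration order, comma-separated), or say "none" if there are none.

year, room, title, credits, code, building, term_id, name

- year: DEFAULT only fills an omitted column; an explicit NULL is still allowed → nullable.
- gpa: part of the PRIMARY KEY, which implies NOT NULL → not nullable.
- room: UNIQUE does not imply NOT NULL → nullable.
- title: CHECK does not forbid NULL (a CHECK constraint passes when its expression is NULL) → nullable.
- credits: CHECK does not forbid NULL (a CHECK constraint passes when its expression is NULL) → nullable.
- code: no NOT NULL constraint applies → nullable.
- building: CHECK does not forbid NULL (a CHECK constraint passes when its expression is NULL) → nullable.
- term_id: no NOT NULL constraint applies → nullable.
- weight: declared NOT NULL → not nullable.
- section: part of the PRIMARY KEY, which implies NOT NULL → not nullable.
- name: CHECK does not forbid NULL (a CHECK constraint passes when its expression is NULL) → nullable.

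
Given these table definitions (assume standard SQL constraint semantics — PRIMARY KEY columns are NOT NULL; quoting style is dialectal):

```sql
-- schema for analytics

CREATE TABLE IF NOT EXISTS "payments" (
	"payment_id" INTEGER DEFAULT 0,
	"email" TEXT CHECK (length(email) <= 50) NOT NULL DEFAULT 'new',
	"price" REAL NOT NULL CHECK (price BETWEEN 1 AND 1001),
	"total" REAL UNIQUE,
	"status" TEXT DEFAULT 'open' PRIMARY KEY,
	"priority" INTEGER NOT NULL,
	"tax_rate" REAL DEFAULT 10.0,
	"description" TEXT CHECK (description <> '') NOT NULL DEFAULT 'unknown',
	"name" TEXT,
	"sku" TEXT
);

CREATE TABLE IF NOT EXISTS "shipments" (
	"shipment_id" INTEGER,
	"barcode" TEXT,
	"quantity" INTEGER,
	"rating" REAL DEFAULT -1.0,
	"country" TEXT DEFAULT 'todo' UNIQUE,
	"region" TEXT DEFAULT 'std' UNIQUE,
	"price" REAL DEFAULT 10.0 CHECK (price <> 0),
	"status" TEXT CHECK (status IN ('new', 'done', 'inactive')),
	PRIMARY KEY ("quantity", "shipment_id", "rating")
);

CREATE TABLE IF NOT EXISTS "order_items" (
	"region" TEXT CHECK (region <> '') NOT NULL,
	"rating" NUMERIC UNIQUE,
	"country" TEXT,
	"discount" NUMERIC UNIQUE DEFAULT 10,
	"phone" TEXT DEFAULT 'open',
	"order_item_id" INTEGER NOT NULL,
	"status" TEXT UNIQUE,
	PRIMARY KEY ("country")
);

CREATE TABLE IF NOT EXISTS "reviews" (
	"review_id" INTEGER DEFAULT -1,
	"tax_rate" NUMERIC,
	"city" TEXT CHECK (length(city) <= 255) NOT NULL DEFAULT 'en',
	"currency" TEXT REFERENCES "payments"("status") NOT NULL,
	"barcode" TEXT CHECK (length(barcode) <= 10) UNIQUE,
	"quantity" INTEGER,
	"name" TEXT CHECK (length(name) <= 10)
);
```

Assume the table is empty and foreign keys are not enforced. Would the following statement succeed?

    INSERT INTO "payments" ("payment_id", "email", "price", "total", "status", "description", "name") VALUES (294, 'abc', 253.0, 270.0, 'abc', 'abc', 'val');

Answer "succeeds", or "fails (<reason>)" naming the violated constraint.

priority is omitted from the column list and has no DEFAULT, so it would receive NULL.
But priority is declared NOT NULL.

fails (NOT NULL on priority)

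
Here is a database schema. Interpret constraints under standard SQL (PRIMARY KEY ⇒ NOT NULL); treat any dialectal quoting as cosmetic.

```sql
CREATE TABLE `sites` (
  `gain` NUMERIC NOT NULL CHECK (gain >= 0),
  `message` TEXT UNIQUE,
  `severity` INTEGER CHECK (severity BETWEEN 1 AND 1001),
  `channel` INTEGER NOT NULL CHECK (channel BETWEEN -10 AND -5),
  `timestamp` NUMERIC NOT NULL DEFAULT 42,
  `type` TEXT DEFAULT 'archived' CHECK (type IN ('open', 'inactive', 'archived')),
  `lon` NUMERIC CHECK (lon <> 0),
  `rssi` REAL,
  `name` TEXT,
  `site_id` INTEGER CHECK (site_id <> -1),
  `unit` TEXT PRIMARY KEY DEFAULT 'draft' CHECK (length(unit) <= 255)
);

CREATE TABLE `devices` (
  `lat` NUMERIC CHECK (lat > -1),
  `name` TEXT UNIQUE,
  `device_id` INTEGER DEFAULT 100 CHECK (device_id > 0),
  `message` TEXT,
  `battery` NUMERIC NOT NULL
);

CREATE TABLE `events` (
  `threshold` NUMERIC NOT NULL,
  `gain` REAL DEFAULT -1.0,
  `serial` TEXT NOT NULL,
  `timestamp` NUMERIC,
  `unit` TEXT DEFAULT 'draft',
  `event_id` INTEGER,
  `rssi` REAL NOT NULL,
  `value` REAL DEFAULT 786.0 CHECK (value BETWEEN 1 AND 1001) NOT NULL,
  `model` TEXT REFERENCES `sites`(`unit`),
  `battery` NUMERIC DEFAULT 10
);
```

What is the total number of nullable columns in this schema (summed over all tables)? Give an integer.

17

sites: 7 nullable (message, severity, type, lon, rssi, name, site_id — PK (unit) and explicit NOT NULL columns excluded).
devices: 4 nullable (lat, name, device_id, message — PK none and explicit NOT NULL columns excluded).
events: 6 nullable (gain, timestamp, unit, event_id, model, battery — PK none and explicit NOT NULL columns excluded).
Total: 7 + 4 + 6 = 17.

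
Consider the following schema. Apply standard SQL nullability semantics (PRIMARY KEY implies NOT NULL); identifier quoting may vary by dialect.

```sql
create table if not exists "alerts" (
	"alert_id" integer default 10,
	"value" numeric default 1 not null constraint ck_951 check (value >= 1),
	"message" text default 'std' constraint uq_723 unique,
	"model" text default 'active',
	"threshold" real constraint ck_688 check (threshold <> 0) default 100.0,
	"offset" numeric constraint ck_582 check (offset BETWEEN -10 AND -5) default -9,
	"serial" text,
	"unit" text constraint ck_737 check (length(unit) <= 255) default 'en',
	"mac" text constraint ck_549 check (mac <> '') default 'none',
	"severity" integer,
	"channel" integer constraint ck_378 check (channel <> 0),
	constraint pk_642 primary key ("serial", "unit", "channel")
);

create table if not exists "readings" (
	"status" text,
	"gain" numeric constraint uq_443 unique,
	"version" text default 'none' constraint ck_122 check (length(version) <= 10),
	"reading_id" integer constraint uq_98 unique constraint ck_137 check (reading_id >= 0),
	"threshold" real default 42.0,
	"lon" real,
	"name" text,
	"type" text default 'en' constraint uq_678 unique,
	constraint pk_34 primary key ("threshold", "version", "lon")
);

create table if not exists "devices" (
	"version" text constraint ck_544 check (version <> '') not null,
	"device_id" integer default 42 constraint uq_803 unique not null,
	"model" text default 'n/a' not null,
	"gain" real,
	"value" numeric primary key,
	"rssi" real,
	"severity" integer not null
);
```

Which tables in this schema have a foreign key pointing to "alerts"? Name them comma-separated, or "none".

No REFERENCES clause anywhere in the schema names alerts.

none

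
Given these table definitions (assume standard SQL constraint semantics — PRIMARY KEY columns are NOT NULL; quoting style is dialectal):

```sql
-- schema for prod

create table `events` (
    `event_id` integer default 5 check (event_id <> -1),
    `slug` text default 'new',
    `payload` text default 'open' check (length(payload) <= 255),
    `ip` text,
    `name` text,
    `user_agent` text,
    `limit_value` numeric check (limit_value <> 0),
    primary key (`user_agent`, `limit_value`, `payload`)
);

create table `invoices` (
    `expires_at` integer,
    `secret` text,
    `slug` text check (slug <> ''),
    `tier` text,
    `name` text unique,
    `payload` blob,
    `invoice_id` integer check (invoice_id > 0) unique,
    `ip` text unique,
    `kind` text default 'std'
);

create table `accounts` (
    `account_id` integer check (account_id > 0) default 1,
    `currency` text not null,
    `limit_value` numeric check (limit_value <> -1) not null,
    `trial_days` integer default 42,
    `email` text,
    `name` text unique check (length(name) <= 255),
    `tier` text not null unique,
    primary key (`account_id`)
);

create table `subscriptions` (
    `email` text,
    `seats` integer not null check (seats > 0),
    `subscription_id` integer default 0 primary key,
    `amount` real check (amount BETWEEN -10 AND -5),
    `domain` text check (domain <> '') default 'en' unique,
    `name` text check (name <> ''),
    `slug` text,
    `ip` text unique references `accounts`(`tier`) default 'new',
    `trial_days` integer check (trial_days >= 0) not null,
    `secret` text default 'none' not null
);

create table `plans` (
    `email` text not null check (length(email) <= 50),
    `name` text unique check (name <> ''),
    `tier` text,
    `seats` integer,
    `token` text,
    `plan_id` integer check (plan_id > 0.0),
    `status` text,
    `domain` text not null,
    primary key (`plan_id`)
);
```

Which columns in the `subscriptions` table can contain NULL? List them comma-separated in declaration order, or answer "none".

- email: no NOT NULL constraint applies → nullable.
- seats: declared NOT NULL → not nullable.
- subscription_id: part of the PRIMARY KEY, which implies NOT NULL → not nullable.
- amount: CHECK does not forbid NULL (a CHECK constraint passes when its expression is NULL) → nullable.
- domain: CHECK does not forbid NULL (a CHECK constraint passes when its expression is NULL) → nullable.
- name: CHECK does not forbid NULL (a CHECK constraint passes when its expression is NULL) → nullable.
- slug: no NOT NULL constraint applies → nullable.
- ip: a foreign key column may be NULL unless separately constrained → nullable.
- trial_days: declared NOT NULL → not nullable.
- secret: declared NOT NULL → not nullable.

email, amount, domain, name, slug, ip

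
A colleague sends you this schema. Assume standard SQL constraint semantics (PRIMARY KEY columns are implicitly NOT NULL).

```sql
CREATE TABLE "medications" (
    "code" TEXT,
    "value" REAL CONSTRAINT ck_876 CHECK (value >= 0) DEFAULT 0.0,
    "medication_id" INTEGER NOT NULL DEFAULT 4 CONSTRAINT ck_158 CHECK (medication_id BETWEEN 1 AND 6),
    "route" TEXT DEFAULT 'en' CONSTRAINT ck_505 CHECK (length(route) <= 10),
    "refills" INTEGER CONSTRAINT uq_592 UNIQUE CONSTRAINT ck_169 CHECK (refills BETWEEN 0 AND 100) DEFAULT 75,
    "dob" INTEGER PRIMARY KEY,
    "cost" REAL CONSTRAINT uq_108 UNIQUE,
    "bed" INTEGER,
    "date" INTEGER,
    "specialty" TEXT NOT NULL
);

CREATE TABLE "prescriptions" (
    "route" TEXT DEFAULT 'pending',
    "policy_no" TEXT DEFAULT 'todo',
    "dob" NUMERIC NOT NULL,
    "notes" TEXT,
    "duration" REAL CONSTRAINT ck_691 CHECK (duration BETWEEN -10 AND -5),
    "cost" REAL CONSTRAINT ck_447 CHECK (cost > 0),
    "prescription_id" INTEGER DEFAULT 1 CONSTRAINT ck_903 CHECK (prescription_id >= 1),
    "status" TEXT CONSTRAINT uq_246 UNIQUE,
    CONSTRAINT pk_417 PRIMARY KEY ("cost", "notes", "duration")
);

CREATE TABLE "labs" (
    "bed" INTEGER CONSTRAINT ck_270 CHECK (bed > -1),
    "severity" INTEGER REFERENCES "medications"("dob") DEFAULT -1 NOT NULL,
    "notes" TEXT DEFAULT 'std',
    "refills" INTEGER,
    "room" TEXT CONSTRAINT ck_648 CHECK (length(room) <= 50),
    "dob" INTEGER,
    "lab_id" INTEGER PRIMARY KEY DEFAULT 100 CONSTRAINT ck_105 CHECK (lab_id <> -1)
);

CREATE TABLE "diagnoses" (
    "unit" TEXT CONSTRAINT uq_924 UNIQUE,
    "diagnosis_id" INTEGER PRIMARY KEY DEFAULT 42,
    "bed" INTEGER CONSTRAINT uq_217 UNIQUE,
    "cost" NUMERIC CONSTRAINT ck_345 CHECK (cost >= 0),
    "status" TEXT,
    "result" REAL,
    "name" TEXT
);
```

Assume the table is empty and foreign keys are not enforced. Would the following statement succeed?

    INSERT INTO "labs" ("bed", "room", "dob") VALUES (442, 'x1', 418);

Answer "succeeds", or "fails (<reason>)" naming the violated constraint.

NOT NULL columns: lab_id defaults to 100; severity defaults to -1.
CHECK constraints: 442 satisfies (bed > -1); 'x1' satisfies (length(room) <= 50).
No constraint is violated.

succeeds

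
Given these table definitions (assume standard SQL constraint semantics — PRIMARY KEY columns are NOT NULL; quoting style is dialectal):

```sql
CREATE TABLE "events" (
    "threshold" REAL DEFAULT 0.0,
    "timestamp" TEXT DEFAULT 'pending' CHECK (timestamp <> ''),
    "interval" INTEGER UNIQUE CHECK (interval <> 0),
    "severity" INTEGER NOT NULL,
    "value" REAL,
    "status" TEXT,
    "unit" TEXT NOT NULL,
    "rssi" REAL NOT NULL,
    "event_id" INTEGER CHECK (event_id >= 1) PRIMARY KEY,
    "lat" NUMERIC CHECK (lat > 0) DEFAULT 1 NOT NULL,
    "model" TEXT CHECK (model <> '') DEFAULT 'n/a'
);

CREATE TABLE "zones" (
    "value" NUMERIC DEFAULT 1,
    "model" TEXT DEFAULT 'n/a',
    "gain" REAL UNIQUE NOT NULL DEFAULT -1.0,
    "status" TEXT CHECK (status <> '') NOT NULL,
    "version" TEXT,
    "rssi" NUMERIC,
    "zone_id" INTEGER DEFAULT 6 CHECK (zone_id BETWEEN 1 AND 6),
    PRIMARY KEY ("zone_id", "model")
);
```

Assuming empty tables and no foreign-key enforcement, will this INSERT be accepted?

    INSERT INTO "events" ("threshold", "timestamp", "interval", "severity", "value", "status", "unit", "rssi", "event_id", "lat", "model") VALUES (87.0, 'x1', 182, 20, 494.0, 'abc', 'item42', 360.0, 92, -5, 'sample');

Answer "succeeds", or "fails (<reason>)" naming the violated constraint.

fails (CHECK on lat)

The value -5 for lat violates CHECK (lat > 0).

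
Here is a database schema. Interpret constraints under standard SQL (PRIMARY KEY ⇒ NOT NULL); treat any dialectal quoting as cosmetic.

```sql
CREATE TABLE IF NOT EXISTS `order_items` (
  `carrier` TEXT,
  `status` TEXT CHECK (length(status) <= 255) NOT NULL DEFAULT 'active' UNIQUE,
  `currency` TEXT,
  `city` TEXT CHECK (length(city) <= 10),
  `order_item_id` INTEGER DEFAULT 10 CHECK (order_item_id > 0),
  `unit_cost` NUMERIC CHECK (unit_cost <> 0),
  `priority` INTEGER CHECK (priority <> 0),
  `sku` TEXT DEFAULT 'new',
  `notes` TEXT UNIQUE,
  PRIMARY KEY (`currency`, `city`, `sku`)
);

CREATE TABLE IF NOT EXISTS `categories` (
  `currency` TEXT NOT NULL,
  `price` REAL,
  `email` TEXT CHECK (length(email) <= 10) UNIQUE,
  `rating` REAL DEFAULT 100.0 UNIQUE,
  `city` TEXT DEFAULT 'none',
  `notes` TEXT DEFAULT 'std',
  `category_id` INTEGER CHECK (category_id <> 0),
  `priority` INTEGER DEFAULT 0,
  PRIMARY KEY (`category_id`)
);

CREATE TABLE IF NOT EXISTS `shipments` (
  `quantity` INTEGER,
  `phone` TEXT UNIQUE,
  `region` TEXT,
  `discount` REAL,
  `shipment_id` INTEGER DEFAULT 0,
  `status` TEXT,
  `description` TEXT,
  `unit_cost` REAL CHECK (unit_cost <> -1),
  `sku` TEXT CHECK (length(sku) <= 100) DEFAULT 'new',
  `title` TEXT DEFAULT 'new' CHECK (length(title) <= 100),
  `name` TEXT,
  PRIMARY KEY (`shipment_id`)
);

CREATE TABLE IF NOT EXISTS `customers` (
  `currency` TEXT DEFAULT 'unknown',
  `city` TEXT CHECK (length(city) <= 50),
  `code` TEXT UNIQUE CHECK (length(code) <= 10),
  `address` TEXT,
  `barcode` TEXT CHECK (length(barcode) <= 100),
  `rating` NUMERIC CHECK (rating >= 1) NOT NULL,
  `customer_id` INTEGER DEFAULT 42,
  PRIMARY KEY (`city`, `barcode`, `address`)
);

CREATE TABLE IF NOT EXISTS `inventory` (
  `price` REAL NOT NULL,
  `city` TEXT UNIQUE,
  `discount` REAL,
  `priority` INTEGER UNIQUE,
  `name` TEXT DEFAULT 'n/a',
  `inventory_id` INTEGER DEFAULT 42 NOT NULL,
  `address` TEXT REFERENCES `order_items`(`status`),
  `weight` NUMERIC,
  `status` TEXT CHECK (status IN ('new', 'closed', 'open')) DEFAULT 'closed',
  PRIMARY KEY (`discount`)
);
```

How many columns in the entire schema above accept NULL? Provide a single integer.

30

order_items: 5 nullable (carrier, order_item_id, unit_cost, priority, notes — PK (currency, city, sku) and explicit NOT NULL columns excluded).
categories: 6 nullable (price, email, rating, city, notes, priority — PK (category_id) and explicit NOT NULL columns excluded).
shipments: 10 nullable (quantity, phone, region, discount, status, description, unit_cost, sku, title, name — PK (shipment_id) and explicit NOT NULL columns excluded).
customers: 3 nullable (currency, code, customer_id — PK (city, barcode, address) and explicit NOT NULL columns excluded).
inventory: 6 nullable (city, priority, name, address, weight, status — PK (discount) and explicit NOT NULL columns excluded).
Total: 5 + 6 + 10 + 3 + 6 = 30.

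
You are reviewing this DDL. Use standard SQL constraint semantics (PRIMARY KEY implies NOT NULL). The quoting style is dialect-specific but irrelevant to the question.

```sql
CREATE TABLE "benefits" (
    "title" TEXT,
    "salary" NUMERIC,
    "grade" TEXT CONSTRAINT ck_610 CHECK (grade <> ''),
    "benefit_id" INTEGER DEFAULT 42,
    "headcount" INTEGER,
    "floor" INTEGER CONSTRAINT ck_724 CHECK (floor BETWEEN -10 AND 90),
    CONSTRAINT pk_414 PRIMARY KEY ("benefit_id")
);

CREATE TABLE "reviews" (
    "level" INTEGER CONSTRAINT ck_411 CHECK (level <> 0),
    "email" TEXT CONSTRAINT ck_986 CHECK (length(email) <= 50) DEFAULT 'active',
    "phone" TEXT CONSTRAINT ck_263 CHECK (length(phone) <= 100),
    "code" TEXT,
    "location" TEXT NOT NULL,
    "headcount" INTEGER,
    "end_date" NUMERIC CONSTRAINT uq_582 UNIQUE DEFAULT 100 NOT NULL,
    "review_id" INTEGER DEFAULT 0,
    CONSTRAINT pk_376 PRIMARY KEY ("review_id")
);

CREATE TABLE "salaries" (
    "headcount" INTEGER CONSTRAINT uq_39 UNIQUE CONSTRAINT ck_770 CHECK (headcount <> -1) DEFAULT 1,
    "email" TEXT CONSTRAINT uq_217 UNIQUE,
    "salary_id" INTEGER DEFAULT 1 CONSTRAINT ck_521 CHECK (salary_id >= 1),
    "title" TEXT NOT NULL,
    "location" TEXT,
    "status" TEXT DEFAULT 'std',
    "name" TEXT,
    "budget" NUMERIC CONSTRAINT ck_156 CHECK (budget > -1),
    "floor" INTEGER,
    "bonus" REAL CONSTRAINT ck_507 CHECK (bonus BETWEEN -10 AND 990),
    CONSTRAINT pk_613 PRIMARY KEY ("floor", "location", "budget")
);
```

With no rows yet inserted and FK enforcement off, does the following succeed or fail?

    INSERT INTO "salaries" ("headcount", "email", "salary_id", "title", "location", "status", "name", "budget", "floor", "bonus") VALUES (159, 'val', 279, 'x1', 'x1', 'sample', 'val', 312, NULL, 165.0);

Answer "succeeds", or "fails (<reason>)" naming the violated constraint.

floor is explicitly set to NULL, but floor is part of the PRIMARY KEY (implied NOT NULL).

fails (NOT NULL on floor)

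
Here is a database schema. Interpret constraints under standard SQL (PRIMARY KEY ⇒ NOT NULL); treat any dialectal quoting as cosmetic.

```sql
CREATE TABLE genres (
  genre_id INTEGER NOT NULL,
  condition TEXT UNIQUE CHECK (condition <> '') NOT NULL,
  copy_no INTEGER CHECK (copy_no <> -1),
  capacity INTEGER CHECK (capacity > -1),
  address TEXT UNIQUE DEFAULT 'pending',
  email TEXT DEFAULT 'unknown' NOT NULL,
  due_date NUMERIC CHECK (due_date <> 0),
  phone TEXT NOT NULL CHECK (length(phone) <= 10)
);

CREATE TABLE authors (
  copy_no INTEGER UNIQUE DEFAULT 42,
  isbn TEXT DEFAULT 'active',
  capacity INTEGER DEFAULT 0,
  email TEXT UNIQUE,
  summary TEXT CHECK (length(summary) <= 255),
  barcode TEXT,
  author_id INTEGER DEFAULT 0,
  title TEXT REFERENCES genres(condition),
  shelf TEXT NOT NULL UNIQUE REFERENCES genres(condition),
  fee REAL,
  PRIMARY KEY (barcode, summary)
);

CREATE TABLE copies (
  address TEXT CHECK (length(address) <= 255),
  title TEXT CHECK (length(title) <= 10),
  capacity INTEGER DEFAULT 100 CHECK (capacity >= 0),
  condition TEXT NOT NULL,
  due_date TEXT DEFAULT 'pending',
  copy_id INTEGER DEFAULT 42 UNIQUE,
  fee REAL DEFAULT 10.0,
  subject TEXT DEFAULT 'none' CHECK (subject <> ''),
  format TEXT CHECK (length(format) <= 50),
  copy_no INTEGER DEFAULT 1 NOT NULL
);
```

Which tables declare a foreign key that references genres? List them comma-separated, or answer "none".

authors

- authors.title references genres(condition).
- authors.shelf references genres(condition).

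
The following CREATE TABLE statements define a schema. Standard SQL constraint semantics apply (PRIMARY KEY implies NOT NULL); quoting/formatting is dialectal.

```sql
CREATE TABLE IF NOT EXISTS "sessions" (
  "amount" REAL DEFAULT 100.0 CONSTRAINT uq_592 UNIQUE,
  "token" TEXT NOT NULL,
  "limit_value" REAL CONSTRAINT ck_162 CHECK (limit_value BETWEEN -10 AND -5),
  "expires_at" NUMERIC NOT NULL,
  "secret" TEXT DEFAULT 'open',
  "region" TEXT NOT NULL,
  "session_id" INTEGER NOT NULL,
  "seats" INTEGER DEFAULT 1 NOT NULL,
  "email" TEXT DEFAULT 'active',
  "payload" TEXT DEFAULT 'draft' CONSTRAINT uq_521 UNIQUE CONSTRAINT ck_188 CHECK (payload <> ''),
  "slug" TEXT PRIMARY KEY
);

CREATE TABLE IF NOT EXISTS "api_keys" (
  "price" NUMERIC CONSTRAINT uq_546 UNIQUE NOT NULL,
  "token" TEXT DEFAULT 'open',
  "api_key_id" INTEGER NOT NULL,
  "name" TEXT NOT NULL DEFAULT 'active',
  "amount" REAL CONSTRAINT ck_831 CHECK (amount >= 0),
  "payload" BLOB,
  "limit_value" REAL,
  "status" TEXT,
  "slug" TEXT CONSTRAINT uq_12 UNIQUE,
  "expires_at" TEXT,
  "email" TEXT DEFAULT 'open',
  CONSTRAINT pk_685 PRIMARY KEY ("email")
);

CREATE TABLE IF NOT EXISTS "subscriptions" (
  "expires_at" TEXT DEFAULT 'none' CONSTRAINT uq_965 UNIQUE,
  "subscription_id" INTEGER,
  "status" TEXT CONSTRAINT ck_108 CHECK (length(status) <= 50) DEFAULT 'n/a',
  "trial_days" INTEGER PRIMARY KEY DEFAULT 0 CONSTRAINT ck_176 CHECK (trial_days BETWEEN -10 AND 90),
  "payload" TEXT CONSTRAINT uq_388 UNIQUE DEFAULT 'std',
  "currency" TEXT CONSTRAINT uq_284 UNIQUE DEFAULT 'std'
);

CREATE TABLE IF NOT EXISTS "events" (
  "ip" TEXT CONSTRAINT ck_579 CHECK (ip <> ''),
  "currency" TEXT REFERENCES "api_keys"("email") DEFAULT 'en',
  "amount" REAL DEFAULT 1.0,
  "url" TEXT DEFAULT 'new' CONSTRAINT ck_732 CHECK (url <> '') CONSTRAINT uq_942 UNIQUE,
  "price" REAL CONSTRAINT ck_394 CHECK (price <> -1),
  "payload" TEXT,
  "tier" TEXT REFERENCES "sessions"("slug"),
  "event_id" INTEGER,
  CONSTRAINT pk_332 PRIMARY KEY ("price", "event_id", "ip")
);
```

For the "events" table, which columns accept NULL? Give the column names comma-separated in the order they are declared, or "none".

- ip: part of the PRIMARY KEY, which implies NOT NULL → not nullable.
- currency: a foreign key column may be NULL unless separately constrained → nullable.
- amount: DEFAULT only fills an omitted column; an explicit NULL is still allowed → nullable.
- url: CHECK does not forbid NULL (a CHECK constraint passes when its expression is NULL) → nullable.
- price: part of the PRIMARY KEY, which implies NOT NULL → not nullable.
- payload: no NOT NULL constraint applies → nullable.
- tier: a foreign key column may be NULL unless separately constrained → nullable.
- event_id: part of the PRIMARY KEY, which implies NOT NULL → not nullable.

currency, amount, url, payload, tier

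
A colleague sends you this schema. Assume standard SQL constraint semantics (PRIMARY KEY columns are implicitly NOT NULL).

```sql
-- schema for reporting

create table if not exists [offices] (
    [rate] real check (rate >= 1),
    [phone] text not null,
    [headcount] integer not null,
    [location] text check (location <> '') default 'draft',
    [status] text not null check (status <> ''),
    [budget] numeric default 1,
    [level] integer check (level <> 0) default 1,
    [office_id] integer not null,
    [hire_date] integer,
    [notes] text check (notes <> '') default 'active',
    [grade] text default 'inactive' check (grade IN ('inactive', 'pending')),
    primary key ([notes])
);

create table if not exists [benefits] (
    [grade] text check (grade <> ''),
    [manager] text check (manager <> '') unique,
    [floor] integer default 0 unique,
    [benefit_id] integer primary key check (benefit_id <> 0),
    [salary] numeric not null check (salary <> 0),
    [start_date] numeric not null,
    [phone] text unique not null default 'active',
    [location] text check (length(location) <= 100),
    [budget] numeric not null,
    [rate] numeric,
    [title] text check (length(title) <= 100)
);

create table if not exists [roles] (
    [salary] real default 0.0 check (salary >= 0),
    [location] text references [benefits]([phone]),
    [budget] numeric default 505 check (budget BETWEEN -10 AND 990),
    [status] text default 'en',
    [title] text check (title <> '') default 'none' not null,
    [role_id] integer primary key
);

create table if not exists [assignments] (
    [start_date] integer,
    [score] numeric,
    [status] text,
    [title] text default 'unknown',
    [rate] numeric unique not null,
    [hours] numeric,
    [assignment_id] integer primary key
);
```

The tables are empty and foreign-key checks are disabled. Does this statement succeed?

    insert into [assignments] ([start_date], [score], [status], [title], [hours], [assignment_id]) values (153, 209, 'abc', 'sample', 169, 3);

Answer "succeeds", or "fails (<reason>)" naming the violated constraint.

fails (NOT NULL on rate)

rate is omitted from the column list and has no DEFAULT, so it would receive NULL.
But rate is declared NOT NULL.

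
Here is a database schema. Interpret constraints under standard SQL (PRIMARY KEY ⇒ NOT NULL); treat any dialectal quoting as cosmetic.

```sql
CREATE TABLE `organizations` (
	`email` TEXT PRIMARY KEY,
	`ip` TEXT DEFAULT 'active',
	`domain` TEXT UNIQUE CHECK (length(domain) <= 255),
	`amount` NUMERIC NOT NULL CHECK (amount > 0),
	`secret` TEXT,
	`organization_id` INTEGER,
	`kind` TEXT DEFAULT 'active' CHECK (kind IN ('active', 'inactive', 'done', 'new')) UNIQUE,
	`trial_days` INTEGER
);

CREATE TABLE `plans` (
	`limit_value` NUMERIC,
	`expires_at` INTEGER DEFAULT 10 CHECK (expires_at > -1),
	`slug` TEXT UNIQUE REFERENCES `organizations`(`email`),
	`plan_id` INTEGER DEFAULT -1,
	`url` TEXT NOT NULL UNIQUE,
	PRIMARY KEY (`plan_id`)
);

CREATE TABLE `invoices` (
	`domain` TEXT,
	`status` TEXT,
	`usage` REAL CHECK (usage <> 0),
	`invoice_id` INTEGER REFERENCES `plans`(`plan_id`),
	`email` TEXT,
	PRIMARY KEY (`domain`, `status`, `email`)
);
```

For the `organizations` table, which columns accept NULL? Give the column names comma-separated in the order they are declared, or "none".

- email: part of the PRIMARY KEY, which implies NOT NULL → not nullable.
- ip: DEFAULT only fills an omitted column; an explicit NULL is still allowed → nullable.
- domain: CHECK does not forbid NULL (a CHECK constraint passes when its expression is NULL) → nullable.
- amount: declared NOT NULL → not nullable.
- secret: no NOT NULL constraint applies → nullable.
- organization_id: no NOT NULL constraint applies → nullable.
- kind: CHECK does not forbid NULL (a CHECK constraint passes when its expression is NULL) → nullable.
- trial_days: no NOT NULL constraint applies → nullable.

ip, domain, secret, organization_id, kind, trial_days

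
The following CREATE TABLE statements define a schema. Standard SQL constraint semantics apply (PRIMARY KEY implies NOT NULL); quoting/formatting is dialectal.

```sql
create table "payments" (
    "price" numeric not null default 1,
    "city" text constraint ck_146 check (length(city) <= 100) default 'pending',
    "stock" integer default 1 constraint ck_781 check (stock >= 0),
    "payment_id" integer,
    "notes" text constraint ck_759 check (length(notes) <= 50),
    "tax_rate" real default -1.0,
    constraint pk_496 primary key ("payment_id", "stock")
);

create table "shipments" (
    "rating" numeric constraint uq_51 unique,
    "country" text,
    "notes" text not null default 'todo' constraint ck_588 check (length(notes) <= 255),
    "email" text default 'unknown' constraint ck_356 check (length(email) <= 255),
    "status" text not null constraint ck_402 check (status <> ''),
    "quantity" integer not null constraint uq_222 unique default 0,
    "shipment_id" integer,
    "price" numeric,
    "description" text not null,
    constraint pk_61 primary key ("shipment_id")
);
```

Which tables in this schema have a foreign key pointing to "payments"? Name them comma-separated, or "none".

none

No REFERENCES clause anywhere in the schema names payments.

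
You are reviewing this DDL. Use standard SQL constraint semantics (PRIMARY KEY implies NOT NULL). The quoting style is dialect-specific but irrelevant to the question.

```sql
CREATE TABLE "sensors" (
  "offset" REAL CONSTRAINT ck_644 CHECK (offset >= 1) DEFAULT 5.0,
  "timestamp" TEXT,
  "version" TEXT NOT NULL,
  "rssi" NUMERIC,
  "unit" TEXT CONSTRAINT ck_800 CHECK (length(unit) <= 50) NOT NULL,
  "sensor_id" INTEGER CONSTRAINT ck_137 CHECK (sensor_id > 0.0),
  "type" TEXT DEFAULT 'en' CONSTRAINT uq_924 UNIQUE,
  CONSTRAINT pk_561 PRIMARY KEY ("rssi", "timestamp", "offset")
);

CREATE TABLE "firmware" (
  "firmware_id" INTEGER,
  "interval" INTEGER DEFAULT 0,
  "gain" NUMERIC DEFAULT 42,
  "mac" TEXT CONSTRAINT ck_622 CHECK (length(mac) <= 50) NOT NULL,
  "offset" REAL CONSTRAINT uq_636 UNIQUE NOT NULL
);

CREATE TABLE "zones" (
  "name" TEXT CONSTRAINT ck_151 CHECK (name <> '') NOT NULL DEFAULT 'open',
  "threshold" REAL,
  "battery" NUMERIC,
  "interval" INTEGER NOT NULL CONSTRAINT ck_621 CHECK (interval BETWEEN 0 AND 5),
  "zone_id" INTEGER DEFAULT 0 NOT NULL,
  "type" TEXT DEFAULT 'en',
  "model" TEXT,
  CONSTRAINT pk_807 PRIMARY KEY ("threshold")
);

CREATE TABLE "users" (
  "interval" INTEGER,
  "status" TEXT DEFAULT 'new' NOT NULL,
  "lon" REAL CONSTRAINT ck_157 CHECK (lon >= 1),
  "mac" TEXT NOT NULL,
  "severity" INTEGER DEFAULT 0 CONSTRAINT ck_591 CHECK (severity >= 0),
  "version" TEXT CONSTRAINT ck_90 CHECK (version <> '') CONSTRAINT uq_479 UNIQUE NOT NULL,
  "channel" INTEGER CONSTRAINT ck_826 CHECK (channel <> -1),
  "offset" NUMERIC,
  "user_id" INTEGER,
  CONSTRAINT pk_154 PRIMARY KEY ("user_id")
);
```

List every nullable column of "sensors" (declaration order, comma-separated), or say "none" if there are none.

- offset: part of the PRIMARY KEY, which implies NOT NULL → not nullable.
- timestamp: part of the PRIMARY KEY, which implies NOT NULL → not nullable.
- version: declared NOT NULL → not nullable.
- rssi: part of the PRIMARY KEY, which implies NOT NULL → not nullable.
- unit: declared NOT NULL → not nullable.
- sensor_id: CHECK does not forbid NULL (a CHECK constraint passes when its expression is NULL) → nullable.
- type: UNIQUE does not imply NOT NULL → nullable.

sensor_id, type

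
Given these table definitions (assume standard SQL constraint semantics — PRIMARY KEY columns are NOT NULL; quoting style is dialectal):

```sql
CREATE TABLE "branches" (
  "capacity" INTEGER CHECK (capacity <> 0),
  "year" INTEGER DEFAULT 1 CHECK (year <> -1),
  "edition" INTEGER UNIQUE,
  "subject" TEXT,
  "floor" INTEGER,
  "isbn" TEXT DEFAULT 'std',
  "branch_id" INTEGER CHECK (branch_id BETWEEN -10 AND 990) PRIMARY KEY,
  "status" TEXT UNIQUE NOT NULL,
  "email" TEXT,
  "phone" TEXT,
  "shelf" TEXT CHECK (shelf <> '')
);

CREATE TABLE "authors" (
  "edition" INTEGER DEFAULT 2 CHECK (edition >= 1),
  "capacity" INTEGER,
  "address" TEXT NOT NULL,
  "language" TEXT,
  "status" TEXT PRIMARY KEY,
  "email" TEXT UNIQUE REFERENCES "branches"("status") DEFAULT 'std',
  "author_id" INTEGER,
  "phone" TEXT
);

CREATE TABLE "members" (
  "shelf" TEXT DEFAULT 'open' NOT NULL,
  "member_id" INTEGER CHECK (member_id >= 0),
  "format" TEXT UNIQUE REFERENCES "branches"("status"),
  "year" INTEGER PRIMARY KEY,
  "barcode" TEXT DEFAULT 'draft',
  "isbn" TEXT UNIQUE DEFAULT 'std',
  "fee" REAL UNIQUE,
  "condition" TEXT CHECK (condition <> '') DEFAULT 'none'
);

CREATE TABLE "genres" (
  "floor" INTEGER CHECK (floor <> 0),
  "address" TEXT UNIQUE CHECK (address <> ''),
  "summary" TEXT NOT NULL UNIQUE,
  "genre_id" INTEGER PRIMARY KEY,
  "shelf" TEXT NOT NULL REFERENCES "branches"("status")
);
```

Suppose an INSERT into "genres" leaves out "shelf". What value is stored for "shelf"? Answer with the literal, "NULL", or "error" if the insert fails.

shelf has no DEFAULT clause.
Omitting it would insert NULL, but it is declared NOT NULL, so the INSERT fails.

error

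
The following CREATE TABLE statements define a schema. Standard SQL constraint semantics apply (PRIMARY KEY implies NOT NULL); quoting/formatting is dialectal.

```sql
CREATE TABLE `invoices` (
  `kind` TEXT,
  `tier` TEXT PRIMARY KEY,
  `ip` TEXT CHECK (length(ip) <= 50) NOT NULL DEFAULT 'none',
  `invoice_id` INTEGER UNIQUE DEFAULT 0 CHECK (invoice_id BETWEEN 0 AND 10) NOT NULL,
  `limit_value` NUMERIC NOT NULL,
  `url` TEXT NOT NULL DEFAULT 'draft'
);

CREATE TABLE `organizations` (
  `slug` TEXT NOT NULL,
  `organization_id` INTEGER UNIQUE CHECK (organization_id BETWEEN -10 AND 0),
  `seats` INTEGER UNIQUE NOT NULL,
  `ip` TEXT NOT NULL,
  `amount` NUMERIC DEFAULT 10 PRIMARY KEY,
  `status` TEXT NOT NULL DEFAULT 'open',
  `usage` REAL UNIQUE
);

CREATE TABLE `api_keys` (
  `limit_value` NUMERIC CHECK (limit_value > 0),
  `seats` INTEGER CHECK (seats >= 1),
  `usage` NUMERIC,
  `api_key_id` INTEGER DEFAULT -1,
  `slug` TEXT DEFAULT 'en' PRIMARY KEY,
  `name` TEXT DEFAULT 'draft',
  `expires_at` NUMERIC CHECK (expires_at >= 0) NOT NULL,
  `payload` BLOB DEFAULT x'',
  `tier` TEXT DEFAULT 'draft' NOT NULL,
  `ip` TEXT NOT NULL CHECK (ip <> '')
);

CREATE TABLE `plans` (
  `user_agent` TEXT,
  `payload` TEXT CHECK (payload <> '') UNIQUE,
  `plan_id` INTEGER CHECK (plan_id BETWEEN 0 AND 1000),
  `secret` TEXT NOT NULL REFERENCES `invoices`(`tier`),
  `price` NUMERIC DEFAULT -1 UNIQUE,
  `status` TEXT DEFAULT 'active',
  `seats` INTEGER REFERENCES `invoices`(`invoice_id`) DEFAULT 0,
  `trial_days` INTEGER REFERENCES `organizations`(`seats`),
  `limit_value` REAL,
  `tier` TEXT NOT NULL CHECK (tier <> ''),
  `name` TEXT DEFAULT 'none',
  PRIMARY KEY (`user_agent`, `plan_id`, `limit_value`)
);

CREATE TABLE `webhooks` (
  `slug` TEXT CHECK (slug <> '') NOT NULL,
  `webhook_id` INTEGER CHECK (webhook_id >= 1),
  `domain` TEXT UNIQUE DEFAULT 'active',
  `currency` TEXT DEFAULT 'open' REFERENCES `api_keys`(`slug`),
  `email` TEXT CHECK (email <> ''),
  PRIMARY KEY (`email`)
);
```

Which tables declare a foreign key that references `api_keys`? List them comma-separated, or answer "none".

- webhooks.currency references api_keys(slug).

webhooks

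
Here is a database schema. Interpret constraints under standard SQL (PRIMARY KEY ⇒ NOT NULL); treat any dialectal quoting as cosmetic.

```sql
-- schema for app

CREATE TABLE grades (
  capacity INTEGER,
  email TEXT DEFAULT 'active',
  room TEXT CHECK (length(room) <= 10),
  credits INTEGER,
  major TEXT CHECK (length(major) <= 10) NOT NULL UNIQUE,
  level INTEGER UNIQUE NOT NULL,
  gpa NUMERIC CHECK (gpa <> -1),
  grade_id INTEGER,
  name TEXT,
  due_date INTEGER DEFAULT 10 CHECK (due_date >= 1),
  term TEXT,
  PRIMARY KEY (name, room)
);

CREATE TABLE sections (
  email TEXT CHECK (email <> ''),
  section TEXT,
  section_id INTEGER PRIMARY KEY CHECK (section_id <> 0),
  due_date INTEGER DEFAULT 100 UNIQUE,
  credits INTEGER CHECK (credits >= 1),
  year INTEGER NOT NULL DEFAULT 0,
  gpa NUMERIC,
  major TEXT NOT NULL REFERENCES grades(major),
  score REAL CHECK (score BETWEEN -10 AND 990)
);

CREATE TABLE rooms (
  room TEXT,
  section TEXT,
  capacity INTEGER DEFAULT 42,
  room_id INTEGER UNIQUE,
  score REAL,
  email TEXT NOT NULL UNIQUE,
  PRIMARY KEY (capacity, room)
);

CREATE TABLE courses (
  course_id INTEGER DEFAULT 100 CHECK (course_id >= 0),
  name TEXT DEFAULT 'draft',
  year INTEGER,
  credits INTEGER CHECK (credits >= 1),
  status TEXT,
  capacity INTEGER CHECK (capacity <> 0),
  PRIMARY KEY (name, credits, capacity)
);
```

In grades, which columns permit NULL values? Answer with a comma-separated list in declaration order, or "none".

- capacity: no NOT NULL constraint applies → nullable.
- email: DEFAULT only fills an omitted column; an explicit NULL is still allowed → nullable.
- room: part of the PRIMARY KEY, which implies NOT NULL → not nullable.
- credits: no NOT NULL constraint applies → nullable.
- major: declared NOT NULL → not nullable.
- level: declared NOT NULL → not nullable.
- gpa: CHECK does not forbid NULL (a CHECK constraint passes when its expression is NULL) → nullable.
- grade_id: no NOT NULL constraint applies → nullable.
- name: part of the PRIMARY KEY, which implies NOT NULL → not nullable.
- due_date: CHECK does not forbid NULL (a CHECK constraint passes when its expression is NULL) → nullable.
- term: no NOT NULL constraint applies → nullable.

capacity, email, credits, gpa, grade_id, due_date, term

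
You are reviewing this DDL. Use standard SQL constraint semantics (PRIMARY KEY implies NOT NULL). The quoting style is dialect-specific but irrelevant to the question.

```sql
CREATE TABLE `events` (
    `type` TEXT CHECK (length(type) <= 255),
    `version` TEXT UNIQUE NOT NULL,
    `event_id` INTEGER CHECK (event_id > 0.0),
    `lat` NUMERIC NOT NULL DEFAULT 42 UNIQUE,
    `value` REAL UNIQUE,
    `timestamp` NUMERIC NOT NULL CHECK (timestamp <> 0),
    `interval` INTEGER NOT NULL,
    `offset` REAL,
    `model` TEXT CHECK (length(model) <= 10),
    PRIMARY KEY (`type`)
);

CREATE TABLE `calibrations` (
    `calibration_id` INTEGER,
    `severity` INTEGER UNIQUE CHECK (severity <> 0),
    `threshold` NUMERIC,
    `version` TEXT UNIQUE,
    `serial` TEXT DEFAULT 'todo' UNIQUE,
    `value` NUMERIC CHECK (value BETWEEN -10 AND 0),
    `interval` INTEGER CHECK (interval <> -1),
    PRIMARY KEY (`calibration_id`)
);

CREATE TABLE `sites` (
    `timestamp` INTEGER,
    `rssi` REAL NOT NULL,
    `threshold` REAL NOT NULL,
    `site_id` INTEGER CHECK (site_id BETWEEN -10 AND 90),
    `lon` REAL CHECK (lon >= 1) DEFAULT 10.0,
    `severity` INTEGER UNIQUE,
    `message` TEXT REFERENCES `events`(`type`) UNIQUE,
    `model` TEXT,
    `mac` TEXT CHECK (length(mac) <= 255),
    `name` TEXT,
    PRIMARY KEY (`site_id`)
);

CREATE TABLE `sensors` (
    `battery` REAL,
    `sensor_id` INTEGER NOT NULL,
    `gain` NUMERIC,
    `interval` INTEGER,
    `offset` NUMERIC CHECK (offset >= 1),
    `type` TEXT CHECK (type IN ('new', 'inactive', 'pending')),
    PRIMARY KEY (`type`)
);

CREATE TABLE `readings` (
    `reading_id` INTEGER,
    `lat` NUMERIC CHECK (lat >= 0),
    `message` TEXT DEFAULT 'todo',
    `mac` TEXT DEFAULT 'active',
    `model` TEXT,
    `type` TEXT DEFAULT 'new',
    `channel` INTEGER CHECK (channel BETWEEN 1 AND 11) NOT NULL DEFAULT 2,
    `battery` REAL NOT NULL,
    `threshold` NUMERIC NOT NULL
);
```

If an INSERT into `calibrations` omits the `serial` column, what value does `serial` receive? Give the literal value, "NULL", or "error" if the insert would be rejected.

'todo'

serial has an explicit DEFAULT 'todo'.
When the column is omitted from an INSERT, that default is used.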